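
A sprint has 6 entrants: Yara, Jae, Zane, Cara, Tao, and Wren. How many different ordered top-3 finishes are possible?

120

This is an ordered selection of 3 from 6: P(6,3).
That gives 6 × 5 × 4 = 120.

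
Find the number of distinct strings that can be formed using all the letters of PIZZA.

60

Letter multiplicities in PIZZA: A×1, I×1, P×1, Z×2.
Dividing 5! = 120 by 2! = 2 for the repeated letters gives 60.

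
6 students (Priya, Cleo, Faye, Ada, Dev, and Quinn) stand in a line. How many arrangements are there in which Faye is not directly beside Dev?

There are 6! = 720 arrangements in all. If Faye and Dev are adjacent, merging them into one block gives 2·(5)! = 240 arrangements.
Complementary counting: 720 − 240 = 480.

480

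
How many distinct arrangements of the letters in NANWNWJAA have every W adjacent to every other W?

1120

Treat the 2 copies of W as a single block. The multiset to arrange is then {WW, A, A, A, J, N, N, N}, 8 items in all.
That gives (8)!/(3!·3!) = 1120 arrangements.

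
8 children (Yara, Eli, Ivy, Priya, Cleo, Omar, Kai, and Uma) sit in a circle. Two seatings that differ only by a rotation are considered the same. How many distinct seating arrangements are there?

5040

Seat Yara anywhere (absorbing the rotational symmetry), then permute the other 7: (7)! = 5040.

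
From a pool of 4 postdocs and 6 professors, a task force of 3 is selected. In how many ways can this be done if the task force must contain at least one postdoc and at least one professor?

Total 3-person selections from all 10: C(10,3) = 120.
Subtract selections that omit an entire group: no postdocs → C(6,3) = 20; no professors → C(4,3) = 4.
Both groups omitted at once is impossible, so 120 − 24 = 96.

96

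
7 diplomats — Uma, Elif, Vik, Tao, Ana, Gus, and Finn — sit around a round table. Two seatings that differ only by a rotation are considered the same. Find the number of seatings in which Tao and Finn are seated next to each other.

Glue Tao and Finn into a block (2 internal orders). Seating 6 units around a circle gives (5)! arrangements.
So 2 × (5)! = 2 × 120 = 240.

240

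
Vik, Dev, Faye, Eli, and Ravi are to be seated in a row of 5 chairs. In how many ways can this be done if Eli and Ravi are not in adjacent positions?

72

There are 5! = 120 arrangements in all. If Eli and Ravi are adjacent, merging them into one block gives 2·(4)! = 48 arrangements.
Complementary counting: 120 − 48 = 72.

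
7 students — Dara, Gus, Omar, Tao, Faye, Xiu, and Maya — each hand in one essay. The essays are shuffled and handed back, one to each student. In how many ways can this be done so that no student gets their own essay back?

Let Aᵢ be the assignments in which student i gets their own essay. We want the size of the complement of A₁∪…∪A_7.
By inclusion–exclusion this is Σ_{j=0}^{7} (−1)^j C(7,j)·(7−j)!.
Computing: 5040 − 5040 + 2520 − 840 + 210 − 42 + 7 − 1 = 1854.

1854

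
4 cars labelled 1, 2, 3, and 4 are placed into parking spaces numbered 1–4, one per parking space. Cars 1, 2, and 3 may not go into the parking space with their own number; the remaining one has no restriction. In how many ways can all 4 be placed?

11

Let Aᵢ (for i ∈ {1, 2, 3}) be the placements that put car i in its forbidden parking space. Any j of these fix j positions, leaving (4−j)! ways to fill the rest, and there are C(3,j) ways to pick which j.
By inclusion–exclusion, the number of valid placements is Σ_{j=0}^{3} (−1)^j C(3,j)·(4−j)!.
Computing: 24 − 18 + 6 − 1 = 11.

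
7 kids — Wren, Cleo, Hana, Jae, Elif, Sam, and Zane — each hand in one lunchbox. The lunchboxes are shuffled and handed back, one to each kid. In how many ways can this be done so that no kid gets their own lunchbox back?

Let Aᵢ be the assignments in which kid i gets their own lunchbox. We want the size of the complement of A₁∪…∪A_7.
By inclusion–exclusion this is Σ_{j=0}^{7} (−1)^j C(7,j)·(7−j)!.
Computing: 5040 − 5040 + 2520 − 840 + 210 − 42 + 7 − 1 = 1854.

1854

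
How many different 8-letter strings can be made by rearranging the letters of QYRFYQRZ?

The 8 letters of QYRFYQRZ have repeats: Q appearing twice, R appearing twice, and Y appearing twice.
So there are 8! / (2!·2!·2!) = 5040 distinguishable arrangements.

5040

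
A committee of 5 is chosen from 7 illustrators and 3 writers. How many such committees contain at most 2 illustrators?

Split by how many illustrators are chosen (0 through 2).
Sum: C(7,0)·C(3,5) + C(7,1)·C(3,4) + C(7,2)·C(3,3) = 0 + 0 + 21 = 21.

21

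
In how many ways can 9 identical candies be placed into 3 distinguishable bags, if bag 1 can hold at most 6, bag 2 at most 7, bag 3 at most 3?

Ignoring the caps, the number of non-negative solutions to x_1+…+x_3 = 9 is C(11,2) = 55.
Subtract solutions that violate a single cap (substitute x_i' = x_i − (cap_i+1)): x_1 ≥ 7 gives C(4,2) = 6; x_2 ≥ 8 gives C(3,2) = 3; x_3 ≥ 4 gives C(7,2) = 21. Together 30.
No two caps can be exceeded simultaneously, so the pair terms are all 0.
By inclusion–exclusion the count is 55 − 30 + 0 = 25.

25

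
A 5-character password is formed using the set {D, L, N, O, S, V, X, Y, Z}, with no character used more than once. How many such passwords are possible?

15120

This is a permutation of 5 out of 9: P(9,5) = 9!/4!.
That product is 9 × 8 × 7 × 6 × 5 = 15120.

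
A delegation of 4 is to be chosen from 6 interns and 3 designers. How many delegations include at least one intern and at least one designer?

With no constraint there are C(9,4) = 126 possible selections.
Subtract selections that omit an entire group: no interns → C(3,4) = 0; no designers → C(6,4) = 15.
Both groups omitted at once is impossible, so 126 − 15 = 111.

111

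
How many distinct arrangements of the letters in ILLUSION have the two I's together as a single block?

Treat the 2 copies of I as a single block. The multiset to arrange is then {II, L, L, N, O, S, U}, 7 items in all.
That gives (7)!/(2!) = 2520 arrangements.

2520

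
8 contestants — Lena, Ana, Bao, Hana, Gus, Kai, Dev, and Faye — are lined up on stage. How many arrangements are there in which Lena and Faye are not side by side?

There are 8! = 40320 arrangements in all. If Lena and Faye are adjacent, merging them into one block gives 2·(7)! = 10080 arrangements.
Complementary counting: 40320 − 10080 = 30240.

30240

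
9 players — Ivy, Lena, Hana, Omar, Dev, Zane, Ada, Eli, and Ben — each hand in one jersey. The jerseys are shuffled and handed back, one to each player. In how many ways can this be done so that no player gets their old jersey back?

Let Aᵢ be the assignments in which player i gets their old jersey. We want the size of the complement of A₁∪…∪A_9.
By inclusion–exclusion this is Σ_{j=0}^{9} (−1)^j C(9,j)·(9−j)!.
Computing: 362880 − 362880 + 181440 − 60480 + 15120 − 3024 + 504 − 72 + 9 − 1 = 133496.

133496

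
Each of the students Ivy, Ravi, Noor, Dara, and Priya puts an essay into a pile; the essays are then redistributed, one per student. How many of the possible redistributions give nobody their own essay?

This is the derangement count D_5: permutations of 5 items with no fixed point.
By inclusion–exclusion this is Σ_{j=0}^{5} (−1)^j C(5,j)·(5−j)!.
Computing: 120 − 120 + 60 − 20 + 5 − 1 = 44.

44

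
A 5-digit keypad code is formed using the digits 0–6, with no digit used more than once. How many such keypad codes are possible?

2520

With no repetition, fill the 5 digits in order: 7 choices, then 6, down to 3.
7 × 6 × 5 × 4 × 3 = 2520.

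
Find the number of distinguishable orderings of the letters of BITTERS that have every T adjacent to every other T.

Treat the 2 copies of T as a single block. The multiset to arrange is then {TT, B, E, I, R, S}, 6 items in all.
All 6 items are distinct, so there are (6)! = 720 arrangements.

720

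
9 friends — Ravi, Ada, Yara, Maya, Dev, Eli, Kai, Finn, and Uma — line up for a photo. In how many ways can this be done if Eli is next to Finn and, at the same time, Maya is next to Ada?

Treat {Eli,Finn} as one block (2 orders) and {Maya,Ada} as another (2 orders).
That leaves 7 units to arrange: 2 × 2 × 7! = 4 × 5040 = 20160.

20160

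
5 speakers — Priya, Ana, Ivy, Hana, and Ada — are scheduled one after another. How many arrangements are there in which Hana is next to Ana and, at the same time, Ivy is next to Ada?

24

Treat {Hana,Ana} as one block (2 orders) and {Ivy,Ada} as another (2 orders).
That leaves 3 units to arrange: 2 × 2 × 3! = 4 × 6 = 24.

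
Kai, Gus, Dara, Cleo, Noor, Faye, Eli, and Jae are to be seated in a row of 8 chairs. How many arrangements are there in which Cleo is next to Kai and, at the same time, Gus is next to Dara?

Treat {Cleo,Kai} as one block (2 orders) and {Gus,Dara} as another (2 orders).
That leaves 6 units to arrange: 2 × 2 × 6! = 4 × 720 = 2880.

2880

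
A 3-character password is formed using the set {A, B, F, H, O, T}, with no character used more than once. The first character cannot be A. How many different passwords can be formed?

100

The first character has 6−1 = 5 choices (anything except A).
The remaining 2 characters are filled from the other 5 symbols without repetition: 5 × 4 = 20.
Total: 5 × 20 = 100.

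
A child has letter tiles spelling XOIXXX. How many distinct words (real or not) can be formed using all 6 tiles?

The 6 letters of XOIXXX have repeats: X appearing 4 times.
So there are 6! / (4!) = 30 distinguishable arrangements.

30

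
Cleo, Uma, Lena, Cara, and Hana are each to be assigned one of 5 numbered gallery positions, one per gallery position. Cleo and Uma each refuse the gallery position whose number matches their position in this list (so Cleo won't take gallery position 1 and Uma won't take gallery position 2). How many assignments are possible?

Let Aᵢ (for i ∈ {1, 2}) be the placements that put person i in their forbidden gallery position. Any j of these fix j positions, leaving (5−j)! ways to fill the rest, and there are C(2,j) ways to pick which j.
By inclusion–exclusion, the number of valid placements is Σ_{j=0}^{2} (−1)^j C(2,j)·(5−j)!.
Computing: 120 − 48 + 6 = 78.

78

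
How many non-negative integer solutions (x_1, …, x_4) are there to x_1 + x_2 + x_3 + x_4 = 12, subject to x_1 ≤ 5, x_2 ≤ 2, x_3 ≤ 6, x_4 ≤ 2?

18

By stars and bars, unrestricted non-negative solutions to x_1+…+x_4 = 12 number C(12+3,3) = 455.
Subtract solutions that violate a single cap (substitute x_i' = x_i − (cap_i+1)): x_1 ≥ 6 gives C(9,3) = 84; x_2 ≥ 3 gives C(12,3) = 220; x_3 ≥ 7 gives C(8,3) = 56; x_4 ≥ 3 gives C(12,3) = 220. Together 580.
Add back pairs where two caps are both exceeded: 20 + 0 + 20 + 10 + 84 + 10 = 144.
Subtract triples: 0 + 1 + 0 + 0 = 1.
By inclusion–exclusion the count is 455 − 580 + 144 − 1 = 18.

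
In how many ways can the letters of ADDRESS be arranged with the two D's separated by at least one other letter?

There are 7!/(2!·2!) = 1260 arrangements of ADDRESS in total.
If the two D's are adjacent, glue them into one block, leaving 6 items to arrange: (6)!/(2!) = 360 ways.
Subtracting, 1260 − 360 = 900 arrangements keep the D's apart.

900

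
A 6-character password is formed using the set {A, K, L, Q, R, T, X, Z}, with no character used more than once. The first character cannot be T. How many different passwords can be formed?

17640

The first character has 8−1 = 7 choices (anything except T).
The remaining 5 characters are filled from the other 7 symbols without repetition: 7 × 6 × 5 × 4 × 3 = 2520.
Total: 7 × 2520 = 17640.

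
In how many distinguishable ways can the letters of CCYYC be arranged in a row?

CCYYC has 5 letters with C appearing 3 times and Y appearing twice.
The number of distinct arrangements is 5!/(3!·2!) = 120/12 = 10.

10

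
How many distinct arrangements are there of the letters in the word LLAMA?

30

The 5 letters of LLAMA have repeats: A appearing twice and L appearing twice.
Dividing 5! = 120 by 2!·2! = 4 for the repeated letters gives 30.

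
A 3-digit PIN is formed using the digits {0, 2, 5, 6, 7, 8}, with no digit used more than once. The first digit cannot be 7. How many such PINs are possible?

The first digit has 6−1 = 5 choices (anything except 7).
The remaining 2 digits are filled from the other 5 symbols without repetition: 5 × 4 = 20.
Total: 5 × 20 = 100.

100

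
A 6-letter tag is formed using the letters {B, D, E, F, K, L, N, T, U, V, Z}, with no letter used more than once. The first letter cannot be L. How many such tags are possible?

302400

The first letter has 11−1 = 10 choices (anything except L).
The remaining 5 letters are filled from the other 10 symbols without repetition: 10 × 9 × 8 × 7 × 6 = 30240.
Total: 10 × 30240 = 302400.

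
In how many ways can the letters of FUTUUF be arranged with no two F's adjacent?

40

Total arrangements of FUTUUF: 6!/(3!·2!) = 60.
If the two F's are adjacent, glue them into one block, leaving 5 items to arrange: (5)!/(3!) = 20 ways.
Subtracting, 60 − 20 = 40 arrangements keep the F's apart.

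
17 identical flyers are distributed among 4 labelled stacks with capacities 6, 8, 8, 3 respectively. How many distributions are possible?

126

By stars and bars, unrestricted non-negative solutions to x_1+…+x_4 = 17 number C(17+3,3) = 1140.
Subtract solutions that violate a single cap (substitute x_i' = x_i − (cap_i+1)): x_1 ≥ 7 gives C(13,3) = 286; x_2 ≥ 9 gives C(11,3) = 165; x_3 ≥ 9 gives C(11,3) = 165; x_4 ≥ 4 gives C(16,3) = 560. Together 1176.
Add back pairs where two caps are both exceeded: 4 + 4 + 84 + 0 + 35 + 35 = 162.
By inclusion–exclusion the count is 1140 − 1176 + 162 = 126.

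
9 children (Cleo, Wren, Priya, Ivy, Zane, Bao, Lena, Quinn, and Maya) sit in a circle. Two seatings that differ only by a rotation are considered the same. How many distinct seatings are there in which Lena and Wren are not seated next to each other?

All circular seatings of 9 people number (8)! = 40320.
Those with Lena next to Wren: fuse the pair into one unit and seat 8 units around a circle — 2·(7)! = 10080.
Subtracting, 40320 − 10080 = 30240.

30240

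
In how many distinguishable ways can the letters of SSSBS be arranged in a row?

The 5 letters of SSSBS have repeats: S appearing 4 times.
The number of distinct arrangements is 5!/(4!) = 120/24 = 5.

5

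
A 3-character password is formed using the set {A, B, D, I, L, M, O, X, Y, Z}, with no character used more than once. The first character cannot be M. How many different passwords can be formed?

648

The first character has 10−1 = 9 choices (anything except M).
The remaining 2 characters are filled from the other 9 symbols without repetition: 9 × 8 = 72.
Total: 9 × 72 = 648.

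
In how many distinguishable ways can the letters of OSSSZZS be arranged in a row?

Letter multiplicities in OSSSZZS: O×1, S×4, Z×2.
So there are 7! / (4!·2!) = 105 distinguishable arrangements.

105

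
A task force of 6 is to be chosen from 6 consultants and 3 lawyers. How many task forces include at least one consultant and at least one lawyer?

Unrestricted: C(9,6) = 84 ways to pick any 6 of the 9.
Selections missing a whole group: no consultants → C(3,6) = 0; no lawyers → C(6,6) = 1.
Both groups omitted at once is impossible, so 84 − 1 = 83.

83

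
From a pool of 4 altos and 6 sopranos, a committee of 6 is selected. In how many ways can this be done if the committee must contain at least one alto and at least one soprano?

Unrestricted: C(10,6) = 210 ways to pick any 6 of the 10.
Subtract selections that omit an entire group: no altos → C(6,6) = 1; no sopranos → C(4,6) = 0.
Both groups omitted at once is impossible, so 210 − 1 = 209.

209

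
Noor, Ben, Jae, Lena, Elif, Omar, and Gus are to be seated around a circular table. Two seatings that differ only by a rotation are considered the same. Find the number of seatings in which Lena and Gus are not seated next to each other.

480

Without the restriction there are (6)! = 720 seatings.
Those with Lena next to Gus: fuse the pair into one unit and seat 6 units around a circle — 2·(5)! = 240.
Subtracting, 720 − 240 = 480.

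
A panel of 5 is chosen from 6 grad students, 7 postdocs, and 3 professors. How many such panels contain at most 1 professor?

Split by how many professors are chosen (0 through 1).
Sum: C(3,0)·C(13,5) + C(3,1)·C(13,4) = 1287 + 2145 = 3432.

3432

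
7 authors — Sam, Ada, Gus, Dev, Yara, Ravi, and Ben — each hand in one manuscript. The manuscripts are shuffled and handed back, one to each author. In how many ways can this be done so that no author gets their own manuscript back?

Let Aᵢ be the assignments in which author i gets their own manuscript. We want the size of the complement of A₁∪…∪A_7.
By inclusion–exclusion this is Σ_{j=0}^{7} (−1)^j C(7,j)·(7−j)!.
Computing: 5040 − 5040 + 2520 − 840 + 210 − 42 + 7 − 1 = 1854.

1854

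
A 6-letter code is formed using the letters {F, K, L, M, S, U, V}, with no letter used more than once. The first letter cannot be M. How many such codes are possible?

4320

The first letter has 7−1 = 6 choices (anything except M).
The remaining 5 letters are filled from the other 6 symbols without repetition: 6 × 5 × 4 × 3 × 2 = 720.
Total: 6 × 720 = 4320.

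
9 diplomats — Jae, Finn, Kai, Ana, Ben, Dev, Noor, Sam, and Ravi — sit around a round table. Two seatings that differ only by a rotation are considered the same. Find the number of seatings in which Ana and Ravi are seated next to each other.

10080

Treat {Ana, Ravi} as one unit (2 internal orders) and seat the resulting 8 units around the table: (7)! circular arrangements.
So 2 × (7)! = 2 × 5040 = 10080.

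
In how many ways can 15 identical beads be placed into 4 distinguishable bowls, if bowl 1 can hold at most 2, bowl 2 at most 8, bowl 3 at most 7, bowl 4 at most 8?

Without the upper bounds there are C(18,3) = 816 ways to split 15 among 4 bowls.
Subtract solutions that violate a single cap (substitute x_i' = x_i − (cap_i+1)): x_1 ≥ 3 gives C(15,3) = 455; x_2 ≥ 9 gives C(9,3) = 84; x_3 ≥ 8 gives C(10,3) = 120; x_4 ≥ 9 gives C(9,3) = 84. Together 743.
Add back pairs where two caps are both exceeded: 20 + 35 + 20 + 0 + 0 + 0 = 75.
By inclusion–exclusion the count is 816 − 743 + 75 = 148.

148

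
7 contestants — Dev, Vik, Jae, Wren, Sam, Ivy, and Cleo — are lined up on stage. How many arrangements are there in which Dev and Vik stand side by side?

1440

Place the 5 others and the Dev-Vik pair as 6 objects in a line; the pair has 2 internal arrangements.
That gives 2 × 6! = 2 × 720 = 1440.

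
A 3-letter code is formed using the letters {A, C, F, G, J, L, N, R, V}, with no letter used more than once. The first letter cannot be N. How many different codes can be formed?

The first letter has 9−1 = 8 choices (anything except N).
The remaining 2 letters are filled from the other 8 symbols without repetition: 8 × 7 = 56.
Total: 8 × 56 = 448.

448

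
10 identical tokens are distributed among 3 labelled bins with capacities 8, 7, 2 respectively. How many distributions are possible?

21

Ignoring the caps, the number of non-negative solutions to x_1+…+x_3 = 10 is C(12,2) = 66.
Subtract solutions that violate a single cap (substitute x_i' = x_i − (cap_i+1)): x_1 ≥ 9 gives C(3,2) = 3; x_2 ≥ 8 gives C(4,2) = 6; x_3 ≥ 3 gives C(9,2) = 36. Together 45.
No two caps can be exceeded simultaneously, so the pair terms are all 0.
By inclusion–exclusion the count is 66 − 45 + 0 = 21.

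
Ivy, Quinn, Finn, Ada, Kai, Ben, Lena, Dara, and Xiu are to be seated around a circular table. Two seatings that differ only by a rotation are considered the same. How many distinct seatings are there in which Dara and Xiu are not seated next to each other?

Without the restriction there are (8)! = 40320 seatings.
Seatings with Dara beside Xiu: treat them as a block with 2 internal orders, giving 2 × (7)! = 10080.
Subtracting, 40320 − 10080 = 30240.

30240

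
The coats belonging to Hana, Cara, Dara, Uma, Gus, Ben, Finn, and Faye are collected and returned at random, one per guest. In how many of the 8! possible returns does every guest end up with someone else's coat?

This is the derangement count D_8: permutations of 8 items with no fixed point.
By inclusion–exclusion this is Σ_{j=0}^{8} (−1)^j C(8,j)·(8−j)!.
Computing: 40320 − 40320 + 20160 − 6720 + 1680 − 336 + 56 − 8 + 1 = 14833.

14833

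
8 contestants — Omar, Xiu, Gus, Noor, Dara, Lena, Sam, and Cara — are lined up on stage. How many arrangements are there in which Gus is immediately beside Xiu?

10080

Place the 6 others and the Gus-Xiu pair as 7 objects in a line; the pair has 2 internal arrangements.
That gives 2 × 7! = 2 × 5040 = 10080.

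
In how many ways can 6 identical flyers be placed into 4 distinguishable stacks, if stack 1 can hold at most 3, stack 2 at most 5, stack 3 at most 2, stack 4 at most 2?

By stars and bars, unrestricted non-negative solutions to x_1+…+x_4 = 6 number C(6+3,3) = 84.
Subtract solutions that violate a single cap (substitute x_i' = x_i − (cap_i+1)): x_1 ≥ 4 gives C(5,3) = 10; x_2 ≥ 6 gives C(3,3) = 1; x_3 ≥ 3 gives C(6,3) = 20; x_4 ≥ 3 gives C(6,3) = 20. Together 51.
Add back pairs where two caps are both exceeded: 0 + 0 + 0 + 0 + 0 + 1 = 1.
By inclusion–exclusion the count is 84 − 51 + 1 = 34.

34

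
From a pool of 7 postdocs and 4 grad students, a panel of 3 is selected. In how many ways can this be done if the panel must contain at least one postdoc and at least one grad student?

126

Unrestricted: C(11,3) = 165 ways to pick any 3 of the 11.
Subtract selections that omit an entire group: no postdocs → C(4,3) = 4; no grad students → C(7,3) = 35.
Both groups omitted at once is impossible, so 165 − 39 = 126.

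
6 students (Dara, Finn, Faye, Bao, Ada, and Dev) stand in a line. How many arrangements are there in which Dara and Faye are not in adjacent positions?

480

Of the 6! = 720 arrangements, those with Dara and Faye adjacent number 2 × 5! = 240 (treat the pair as a block with 2 internal orders).
So 720 − 240 = 480 arrangements keep them apart.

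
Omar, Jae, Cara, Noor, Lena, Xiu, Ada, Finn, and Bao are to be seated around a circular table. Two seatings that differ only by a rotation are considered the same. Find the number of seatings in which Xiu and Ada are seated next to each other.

Treat {Xiu, Ada} as one unit (2 internal orders) and seat the resulting 8 units around the table: (7)! circular arrangements.
So 2 × (7)! = 2 × 5040 = 10080.

10080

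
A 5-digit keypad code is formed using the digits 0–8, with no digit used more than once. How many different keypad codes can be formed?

15120

This is a permutation of 5 out of 9: P(9,5) = 9!/4!.
9 × 8 × 7 × 6 × 5 = 15120.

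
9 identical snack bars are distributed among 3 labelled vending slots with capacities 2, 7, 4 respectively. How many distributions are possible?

By stars and bars, unrestricted non-negative solutions to x_1+…+x_3 = 9 number C(9+2,2) = 55.
Subtract solutions that violate a single cap (substitute x_i' = x_i − (cap_i+1)): x_1 ≥ 3 gives C(8,2) = 28; x_2 ≥ 8 gives C(3,2) = 3; x_3 ≥ 5 gives C(6,2) = 15. Together 46.
Add back pairs where two caps are both exceeded: 0 + 3 + 0 = 3.
By inclusion–exclusion the count is 55 − 46 + 3 = 12.

12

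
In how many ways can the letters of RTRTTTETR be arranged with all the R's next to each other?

42

Treat the 3 copies of R as a single block. The multiset to arrange is then {RRR, E, T, T, T, T, T}, 7 items in all.
That gives (7)!/(5!) = 42 arrangements.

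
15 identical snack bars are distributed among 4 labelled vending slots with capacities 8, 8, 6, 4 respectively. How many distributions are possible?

225

By stars and bars, unrestricted non-negative solutions to x_1+…+x_4 = 15 number C(15+3,3) = 816.
Subtract solutions that violate a single cap (substitute x_i' = x_i − (cap_i+1)): x_1 ≥ 9 gives C(9,3) = 84; x_2 ≥ 9 gives C(9,3) = 84; x_3 ≥ 7 gives C(11,3) = 165; x_4 ≥ 5 gives C(13,3) = 286. Together 619.
Add back pairs where two caps are both exceeded: 0 + 0 + 4 + 0 + 4 + 20 = 28.
By inclusion–exclusion the count is 816 − 619 + 28 = 225.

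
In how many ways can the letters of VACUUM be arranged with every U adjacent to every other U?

Treat the 2 copies of U as a single block. The multiset to arrange is then {UU, A, C, M, V}, 5 items in all.
All 5 items are distinct, so there are (5)! = 120 arrangements.

120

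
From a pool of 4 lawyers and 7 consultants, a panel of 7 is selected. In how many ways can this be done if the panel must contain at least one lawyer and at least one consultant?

Unrestricted: C(11,7) = 330 ways to pick any 7 of the 11.
Selections missing a whole group: no lawyers → C(7,7) = 1; no consultants → C(4,7) = 0.
Both groups omitted at once is impossible, so 330 − 1 = 329.

329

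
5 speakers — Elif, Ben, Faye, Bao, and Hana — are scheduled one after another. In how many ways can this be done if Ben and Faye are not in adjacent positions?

72

Of the 5! = 120 arrangements, those with Ben and Faye adjacent number 2 × 4! = 48 (treat the pair as a block with 2 internal orders).
So 120 − 48 = 72 arrangements keep them apart.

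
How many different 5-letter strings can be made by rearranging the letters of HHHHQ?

HHHHQ has 5 letters with H appearing 4 times.
The number of distinct arrangements is 5!/(4!) = 120/24 = 5.

5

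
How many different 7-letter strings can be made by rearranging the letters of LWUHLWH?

630

Letter multiplicities in LWUHLWH: H×2, L×2, U×1, W×2.
The number of distinct arrangements is 7!/(2!·2!·2!) = 5040/8 = 630.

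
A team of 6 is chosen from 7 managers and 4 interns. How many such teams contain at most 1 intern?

Split by how many interns are chosen (0 through 1).
Sum: C(4,0)·C(7,6) + C(4,1)·C(7,5) = 7 + 84 = 91.

91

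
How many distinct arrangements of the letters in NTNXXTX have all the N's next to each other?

60

Treat the 2 copies of N as a single block. The multiset to arrange is then {NN, T, T, X, X, X}, 6 items in all.
That gives (6)!/(3!·2!) = 60 arrangements.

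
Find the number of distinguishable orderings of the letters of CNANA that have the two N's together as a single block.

12

Treat the 2 copies of N as a single block. The multiset to arrange is then {NN, A, A, C}, 4 items in all.
That gives (4)!/(2!) = 12 arrangements.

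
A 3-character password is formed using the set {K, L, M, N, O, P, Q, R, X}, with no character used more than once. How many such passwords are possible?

With no repetition, fill the 3 characters in order: 9 choices, then 8, down to 7.
That product is 9 × 8 × 7 = 504.

504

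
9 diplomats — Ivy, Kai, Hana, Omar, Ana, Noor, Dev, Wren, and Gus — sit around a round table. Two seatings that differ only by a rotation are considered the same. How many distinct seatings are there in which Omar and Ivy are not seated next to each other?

30240

All circular seatings of 9 people number (8)! = 40320.
Those with Omar next to Ivy: fuse the pair into one unit and seat 8 units around a circle — 2·(7)! = 10080.
Subtracting, 40320 − 10080 = 30240.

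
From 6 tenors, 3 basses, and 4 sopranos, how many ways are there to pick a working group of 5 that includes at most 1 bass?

Split by how many basses are chosen (0 through 1).
Sum: C(3,0)·C(10,5) + C(3,1)·C(10,4) = 252 + 630 = 882.

882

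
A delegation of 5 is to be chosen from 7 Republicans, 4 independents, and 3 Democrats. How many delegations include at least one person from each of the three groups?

1288

Unrestricted: C(14,5) = 2002 ways to pick any 5 of the 14.
Subtract selections that omit an entire group: no Republicans → C(7,5) = 21; no independents → C(10,5) = 252; no Democrats → C(11,5) = 462.
Add back selections omitting two groups (i.e. drawn from a single group): C(7,5) + C(4,5) + C(3,5) = 21.
By inclusion–exclusion: 2002 − 735 + 21 = 1288.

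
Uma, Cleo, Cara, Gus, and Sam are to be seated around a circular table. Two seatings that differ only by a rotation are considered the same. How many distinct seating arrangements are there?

Around a circle, 5 distinct people have 5!/5 = (4)! = 24 rotationally distinct seatings.

24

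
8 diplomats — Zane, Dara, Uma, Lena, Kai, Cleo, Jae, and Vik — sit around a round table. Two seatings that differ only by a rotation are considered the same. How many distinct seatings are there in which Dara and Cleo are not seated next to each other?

3600

Without the restriction there are (7)! = 5040 seatings.
Seatings with Dara beside Cleo: treat them as a block with 2 internal orders, giving 2 × (6)! = 1440.
Subtracting, 5040 − 1440 = 3600.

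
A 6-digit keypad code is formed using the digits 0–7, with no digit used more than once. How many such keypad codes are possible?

Choose and order 6 of the 8 symbols: the first digit has 8 options, the next 7, and so on down to 3.
8 × 7 × 6 × 5 × 4 × 3 = 20160.

20160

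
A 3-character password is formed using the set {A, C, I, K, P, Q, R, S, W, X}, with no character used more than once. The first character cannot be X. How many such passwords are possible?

The first character has 10−1 = 9 choices (anything except X).
The remaining 2 characters are filled from the other 9 symbols without repetition: 9 × 8 = 72.
Total: 9 × 72 = 648.

648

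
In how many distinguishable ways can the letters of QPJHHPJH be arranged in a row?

Letter multiplicities in QPJHHPJH: H×3, J×2, P×2, Q×1.
Dividing 8! = 40320 by 3!·2!·2! = 24 for the repeated letters gives 1680.

1680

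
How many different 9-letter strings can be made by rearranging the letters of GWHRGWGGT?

GWHRGWGGT has 9 letters with G appearing 4 times and W appearing twice.
So there are 9! / (4!·2!) = 7560 distinguishable arrangements.

7560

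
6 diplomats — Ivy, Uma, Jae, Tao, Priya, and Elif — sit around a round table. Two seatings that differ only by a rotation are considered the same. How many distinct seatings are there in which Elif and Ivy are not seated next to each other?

72

All circular seatings of 6 people number (5)! = 120.
Those with Elif next to Ivy: fuse the pair into one unit and seat 5 units around a circle — 2·(4)! = 48.
Subtracting, 120 − 48 = 72.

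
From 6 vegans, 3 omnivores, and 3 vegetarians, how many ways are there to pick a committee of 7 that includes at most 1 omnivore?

288

Split by how many omnivores are chosen (0 through 1).
Sum: C(3,0)·C(9,7) + C(3,1)·C(9,6) = 36 + 252 = 288.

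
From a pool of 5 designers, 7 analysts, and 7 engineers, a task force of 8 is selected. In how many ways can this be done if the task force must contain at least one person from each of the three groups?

71589

Total 8-person selections from all 19: C(19,8) = 75582.
Selections missing a whole group: no designers → C(14,8) = 3003; no analysts → C(12,8) = 495; no engineers → C(12,8) = 495.
Add back selections omitting two groups (i.e. drawn from a single group): C(5,8) + C(7,8) + C(7,8) = 0.
By inclusion–exclusion: 75582 − 3993 + 0 = 71589.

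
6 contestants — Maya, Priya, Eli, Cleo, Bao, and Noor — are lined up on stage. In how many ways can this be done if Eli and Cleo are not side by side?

480

There are 6! = 720 arrangements in all. If Eli and Cleo are adjacent, merging them into one block gives 2·(5)! = 240 arrangements.
Complementary counting: 720 − 240 = 480.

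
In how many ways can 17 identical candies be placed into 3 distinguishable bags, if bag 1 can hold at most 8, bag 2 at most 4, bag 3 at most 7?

By stars and bars, unrestricted non-negative solutions to x_1+…+x_3 = 17 number C(17+2,2) = 171.
Subtract solutions that violate a single cap (substitute x_i' = x_i − (cap_i+1)): x_1 ≥ 9 gives C(10,2) = 45; x_2 ≥ 5 gives C(14,2) = 91; x_3 ≥ 8 gives C(11,2) = 55. Together 191.
Add back pairs where two caps are both exceeded: 10 + 1 + 15 = 26.
By inclusion–exclusion the count is 171 − 191 + 26 = 6.

6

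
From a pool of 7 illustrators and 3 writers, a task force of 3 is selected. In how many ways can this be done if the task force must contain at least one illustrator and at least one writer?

Total 3-person selections from all 10: C(10,3) = 120.
Selections missing a whole group: no illustrators → C(3,3) = 1; no writers → C(7,3) = 35.
Both groups omitted at once is impossible, so 120 − 36 = 84.

84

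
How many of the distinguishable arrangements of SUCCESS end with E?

60

With the last slot taken by E, it remains to arrange the other 6 letters (SUCCSS).
Those 6 letters have C appearing twice and S appearing 3 times, giving (6)!/(3!·2!) = 60.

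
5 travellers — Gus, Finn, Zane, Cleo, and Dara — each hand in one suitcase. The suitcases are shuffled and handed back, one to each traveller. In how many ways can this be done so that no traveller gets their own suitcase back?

44

This is the derangement count D_5: permutations of 5 items with no fixed point.
By inclusion–exclusion this is Σ_{j=0}^{5} (−1)^j C(5,j)·(5−j)!.
Computing: 120 − 120 + 60 − 20 + 5 − 1 = 44.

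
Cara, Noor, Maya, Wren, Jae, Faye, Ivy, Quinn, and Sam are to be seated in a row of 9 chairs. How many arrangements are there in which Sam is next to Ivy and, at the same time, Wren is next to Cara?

Treat {Sam,Ivy} as one block (2 orders) and {Wren,Cara} as another (2 orders).
That leaves 7 units to arrange: 2 × 2 × 7! = 4 × 5040 = 20160.

20160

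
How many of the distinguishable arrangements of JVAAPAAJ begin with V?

With the first slot taken by V, it remains to arrange the other 7 letters (JAAPAAJ).
Those 7 letters have A appearing 4 times and J appearing twice, giving (7)!/(4!·2!) = 105.

105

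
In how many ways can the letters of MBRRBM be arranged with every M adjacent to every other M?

Treat the 2 copies of M as a single block. The multiset to arrange is then {MM, B, B, R, R}, 5 items in all.
That gives (5)!/(2!·2!) = 30 arrangements.

30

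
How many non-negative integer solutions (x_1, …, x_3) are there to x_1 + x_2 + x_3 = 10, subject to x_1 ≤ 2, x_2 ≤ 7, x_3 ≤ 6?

Ignoring the caps, the number of non-negative solutions to x_1+…+x_3 = 10 is C(12,2) = 66.
Subtract solutions that violate a single cap (substitute x_i' = x_i − (cap_i+1)): x_1 ≥ 3 gives C(9,2) = 36; x_2 ≥ 8 gives C(4,2) = 6; x_3 ≥ 7 gives C(5,2) = 10. Together 52.
Add back pairs where two caps are both exceeded: 0 + 1 + 0 = 1.
By inclusion–exclusion the count is 66 − 52 + 1 = 15.

15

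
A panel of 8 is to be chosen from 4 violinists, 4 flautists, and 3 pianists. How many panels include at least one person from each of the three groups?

Unrestricted: C(11,8) = 165 ways to pick any 8 of the 11.
Subtract selections that omit an entire group: no violinists → C(7,8) = 0; no flautists → C(7,8) = 0; no pianists → C(8,8) = 1.
Add back selections omitting two groups (i.e. drawn from a single group): C(4,8) + C(4,8) + C(3,8) = 0.
By inclusion–exclusion: 165 − 1 + 0 = 164.

164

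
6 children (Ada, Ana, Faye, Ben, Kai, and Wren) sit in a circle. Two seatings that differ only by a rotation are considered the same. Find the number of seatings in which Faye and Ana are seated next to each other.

48

Treat {Faye, Ana} as one unit (2 internal orders) and seat the resulting 5 units around the table: (4)! circular arrangements.
So 2 × (4)! = 2 × 24 = 48.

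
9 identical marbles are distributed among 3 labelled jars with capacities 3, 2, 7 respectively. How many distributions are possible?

By stars and bars, unrestricted non-negative solutions to x_1+…+x_3 = 9 number C(9+2,2) = 55.
Subtract solutions that violate a single cap (substitute x_i' = x_i − (cap_i+1)): x_1 ≥ 4 gives C(7,2) = 21; x_2 ≥ 3 gives C(8,2) = 28; x_3 ≥ 8 gives C(3,2) = 3. Together 52.
Add back pairs where two caps are both exceeded: 6 + 0 + 0 = 6.
By inclusion–exclusion the count is 55 − 52 + 6 = 9.

9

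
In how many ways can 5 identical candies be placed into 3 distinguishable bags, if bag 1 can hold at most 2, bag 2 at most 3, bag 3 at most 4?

Ignoring the caps, the number of non-negative solutions to x_1+…+x_3 = 5 is C(7,2) = 21.
Subtract solutions that violate a single cap (substitute x_i' = x_i − (cap_i+1)): x_1 ≥ 3 gives C(4,2) = 6; x_2 ≥ 4 gives C(3,2) = 3; x_3 ≥ 5 gives C(2,2) = 1. Together 10.
No two caps can be exceeded simultaneously, so the pair terms are all 0.
By inclusion–exclusion the count is 21 − 10 + 0 = 11.

11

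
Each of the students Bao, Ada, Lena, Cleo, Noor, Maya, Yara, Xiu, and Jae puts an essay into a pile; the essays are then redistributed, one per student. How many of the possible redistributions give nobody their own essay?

Count assignments avoiding every fixed point. For any j of the 9 students fixed to their own essay, the other 9−j can be arranged in (9−j)! ways.
By inclusion–exclusion this is Σ_{j=0}^{9} (−1)^j C(9,j)·(9−j)!.
Computing: 362880 − 362880 + 181440 − 60480 + 15120 − 3024 + 504 − 72 + 9 − 1 = 133496.

133496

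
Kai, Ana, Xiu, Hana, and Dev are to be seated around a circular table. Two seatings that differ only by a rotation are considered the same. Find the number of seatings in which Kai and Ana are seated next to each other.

12

Treat {Kai, Ana} as one unit (2 internal orders) and seat the resulting 4 units around the table: (3)! circular arrangements.
So 2 × (3)! = 2 × 6 = 12.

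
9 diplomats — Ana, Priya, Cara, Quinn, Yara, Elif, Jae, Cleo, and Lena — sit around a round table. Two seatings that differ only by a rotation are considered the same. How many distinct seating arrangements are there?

40320

Seat Ana anywhere (absorbing the rotational symmetry), then permute the other 8: (8)! = 40320.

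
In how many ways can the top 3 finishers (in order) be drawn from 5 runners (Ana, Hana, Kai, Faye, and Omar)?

This is an ordered selection of 3 from 5: P(5,3).
That gives 5 × 4 × 3 = 60.

60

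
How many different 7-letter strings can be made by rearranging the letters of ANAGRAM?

840

The 7 letters of ANAGRAM have repeats: A appearing 3 times.
So there are 7! / (3!) = 840 distinguishable arrangements.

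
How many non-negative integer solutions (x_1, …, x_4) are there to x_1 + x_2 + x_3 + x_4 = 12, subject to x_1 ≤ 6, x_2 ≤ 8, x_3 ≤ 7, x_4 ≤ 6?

By stars and bars, unrestricted non-negative solutions to x_1+…+x_4 = 12 number C(12+3,3) = 455.
Subtract solutions that violate a single cap (substitute x_i' = x_i − (cap_i+1)): x_1 ≥ 7 gives C(8,3) = 56; x_2 ≥ 9 gives C(6,3) = 20; x_3 ≥ 8 gives C(7,3) = 35; x_4 ≥ 7 gives C(8,3) = 56. Together 167.
No two caps can be exceeded simultaneously, so the pair terms are all 0.
By inclusion–exclusion the count is 455 − 167 + 0 = 288.

288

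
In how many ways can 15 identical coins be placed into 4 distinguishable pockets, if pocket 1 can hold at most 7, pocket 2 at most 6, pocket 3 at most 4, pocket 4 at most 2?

By stars and bars, unrestricted non-negative solutions to x_1+…+x_4 = 15 number C(15+3,3) = 816.
Subtract solutions that violate a single cap (substitute x_i' = x_i − (cap_i+1)): x_1 ≥ 8 gives C(10,3) = 120; x_2 ≥ 7 gives C(11,3) = 165; x_3 ≥ 5 gives C(13,3) = 286; x_4 ≥ 3 gives C(15,3) = 455. Together 1026.
Add back pairs where two caps are both exceeded: 1 + 10 + 35 + 20 + 56 + 120 = 242.
Subtract triples: 0 + 0 + 0 + 1 = 1.
By inclusion–exclusion the count is 816 − 1026 + 242 − 1 = 31.

31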